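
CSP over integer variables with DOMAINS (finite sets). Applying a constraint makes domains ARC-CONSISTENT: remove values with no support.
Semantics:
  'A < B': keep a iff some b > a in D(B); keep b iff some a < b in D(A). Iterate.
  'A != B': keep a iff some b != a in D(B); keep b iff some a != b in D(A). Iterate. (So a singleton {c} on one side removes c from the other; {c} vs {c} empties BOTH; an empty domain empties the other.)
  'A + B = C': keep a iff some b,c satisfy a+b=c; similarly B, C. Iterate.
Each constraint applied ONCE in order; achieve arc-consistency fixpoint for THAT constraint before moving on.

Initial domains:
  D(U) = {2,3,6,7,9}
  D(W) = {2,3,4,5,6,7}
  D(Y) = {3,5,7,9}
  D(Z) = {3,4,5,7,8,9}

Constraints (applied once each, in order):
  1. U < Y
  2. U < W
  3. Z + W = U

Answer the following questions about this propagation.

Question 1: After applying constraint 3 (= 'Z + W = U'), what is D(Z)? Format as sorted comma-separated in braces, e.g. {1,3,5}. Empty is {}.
Constraint 1 (U < Y) on D(U)={2,3,6,7,9} D(Y)={3,5,7,9}: U {2,3,6,7,9}->{2,3,6,7}
Constraint 2 (U < W) on D(U)={2,3,6,7} D(W)={2,3,4,5,6,7}: U {2,3,6,7}->{2,3,6}; W {2,3,4,5,6,7}->{3,4,5,6,7}
Constraint 3 (Z + W = U) on D(Z)={3,4,5,7,8,9} D(W)={3,4,5,6,7} D(U)={2,3,6}: Z {3,4,5,7,8,9}->{3}; W {3,4,5,6,7}->{3}; U {2,3,6}->{6}
So after constraint 3: D(Z) = {3}

Answer: {3}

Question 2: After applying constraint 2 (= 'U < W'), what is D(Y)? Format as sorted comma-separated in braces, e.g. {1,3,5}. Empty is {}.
Answer: {3,5,7,9}

Derivation:
Constraint 1 (U < Y) on D(U)={2,3,6,7,9} D(Y)={3,5,7,9}: U {2,3,6,7,9}->{2,3,6,7}
Constraint 2 (U < W) on D(U)={2,3,6,7} D(W)={2,3,4,5,6,7}: U {2,3,6,7}->{2,3,6}; W {2,3,4,5,6,7}->{3,4,5,6,7}
So after constraint 2: D(Y) = {3,5,7,9}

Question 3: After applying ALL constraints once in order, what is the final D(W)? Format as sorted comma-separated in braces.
Answer: {3}

Derivation:
Constraint 1 (U < Y) on D(U)={2,3,6,7,9} D(Y)={3,5,7,9}: U {2,3,6,7,9}->{2,3,6,7}
Constraint 2 (U < W) on D(U)={2,3,6,7} D(W)={2,3,4,5,6,7}: U {2,3,6,7}->{2,3,6}; W {2,3,4,5,6,7}->{3,4,5,6,7}
Constraint 3 (Z + W = U) on D(Z)={3,4,5,7,8,9} D(W)={3,4,5,6,7} D(U)={2,3,6}: Z {3,4,5,7,8,9}->{3}; W {3,4,5,6,7}->{3}; U {2,3,6}->{6}
So after all 3 constraints: D(W) = {3}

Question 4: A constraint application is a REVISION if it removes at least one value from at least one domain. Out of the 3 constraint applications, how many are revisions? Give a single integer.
Answer: 3

Derivation:
Constraint 1 (U < Y) on D(U)={2,3,6,7,9} D(Y)={3,5,7,9}: U {2,3,6,7,9}->{2,3,6,7} => REVISION
Constraint 2 (U < W) on D(U)={2,3,6,7} D(W)={2,3,4,5,6,7}: U {2,3,6,7}->{2,3,6}; W {2,3,4,5,6,7}->{3,4,5,6,7} => REVISION
Constraint 3 (Z + W = U) on D(Z)={3,4,5,7,8,9} D(W)={3,4,5,6,7} D(U)={2,3,6}: Z {3,4,5,7,8,9}->{3}; W {3,4,5,6,7}->{3}; U {2,3,6}->{6} => REVISION
Total revisions = 3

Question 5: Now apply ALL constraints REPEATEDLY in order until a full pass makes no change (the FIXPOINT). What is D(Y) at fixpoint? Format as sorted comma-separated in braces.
Answer: {}

Derivation:
pass 0 (initial): D(Y)={3,5,7,9}
pass 1: U {2,3,6,7,9}->{6}; W {2,3,4,5,6,7}->{3}; Z {3,4,5,7,8,9}->{3}
pass 2: U {6}->{}; W {3}->{}; Y {3,5,7,9}->{7,9}; Z {3}->{}
pass 3: Y {7,9}->{}
pass 4: no change
Fixpoint after 4 passes: D(Y) = {}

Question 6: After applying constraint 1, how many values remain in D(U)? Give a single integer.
Answer: 4

Derivation:
Constraint 1 (U < Y) on D(U)={2,3,6,7,9} D(Y)={3,5,7,9}: U {2,3,6,7,9}->{2,3,6,7}
So after constraint 1: D(U)={2,3,6,7}, size = 4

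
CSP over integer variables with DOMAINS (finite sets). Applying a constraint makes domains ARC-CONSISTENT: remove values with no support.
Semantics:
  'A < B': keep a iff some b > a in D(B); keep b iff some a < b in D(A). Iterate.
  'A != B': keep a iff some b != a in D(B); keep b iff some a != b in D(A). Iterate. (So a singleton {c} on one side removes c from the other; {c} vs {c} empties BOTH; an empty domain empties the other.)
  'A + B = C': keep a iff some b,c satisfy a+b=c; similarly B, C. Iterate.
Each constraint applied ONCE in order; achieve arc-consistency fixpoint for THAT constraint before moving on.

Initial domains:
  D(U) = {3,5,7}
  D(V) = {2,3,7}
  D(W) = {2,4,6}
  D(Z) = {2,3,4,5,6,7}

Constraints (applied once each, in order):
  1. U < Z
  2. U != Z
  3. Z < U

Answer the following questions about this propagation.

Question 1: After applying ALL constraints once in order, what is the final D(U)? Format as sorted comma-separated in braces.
Answer: {5}

Derivation:
Constraint 1 (U < Z) on D(U)={3,5,7} D(Z)={2,3,4,5,6,7}: U {3,5,7}->{3,5}; Z {2,3,4,5,6,7}->{4,5,6,7}
Constraint 2 (U != Z) on D(U)={3,5} D(Z)={4,5,6,7}: no change
Constraint 3 (Z < U) on D(Z)={4,5,6,7} D(U)={3,5}: Z {4,5,6,7}->{4}; U {3,5}->{5}
So after all 3 constraints: D(U) = {5}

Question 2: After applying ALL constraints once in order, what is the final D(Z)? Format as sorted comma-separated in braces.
Answer: {4}

Derivation:
Constraint 1 (U < Z) on D(U)={3,5,7} D(Z)={2,3,4,5,6,7}: U {3,5,7}->{3,5}; Z {2,3,4,5,6,7}->{4,5,6,7}
Constraint 2 (U != Z) on D(U)={3,5} D(Z)={4,5,6,7}: no change
Constraint 3 (Z < U) on D(Z)={4,5,6,7} D(U)={3,5}: Z {4,5,6,7}->{4}; U {3,5}->{5}
So after all 3 constraints: D(Z) = {4}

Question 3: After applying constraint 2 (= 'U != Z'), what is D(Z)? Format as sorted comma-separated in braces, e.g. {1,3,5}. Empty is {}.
Constraint 1 (U < Z) on D(U)={3,5,7} D(Z)={2,3,4,5,6,7}: U {3,5,7}->{3,5}; Z {2,3,4,5,6,7}->{4,5,6,7}
Constraint 2 (U != Z) on D(U)={3,5} D(Z)={4,5,6,7}: no change
So after constraint 2: D(Z) = {4,5,6,7}

Answer: {4,5,6,7}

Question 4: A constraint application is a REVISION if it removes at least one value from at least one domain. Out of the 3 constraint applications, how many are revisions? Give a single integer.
Answer: 2

Derivation:
Constraint 1 (U < Z) on D(U)={3,5,7} D(Z)={2,3,4,5,6,7}: U {3,5,7}->{3,5}; Z {2,3,4,5,6,7}->{4,5,6,7} => REVISION
Constraint 2 (U != Z) on D(U)={3,5} D(Z)={4,5,6,7}: no change => not a revision
Constraint 3 (Z < U) on D(Z)={4,5,6,7} D(U)={3,5}: Z {4,5,6,7}->{4}; U {3,5}->{5} => REVISION
Total revisions = 2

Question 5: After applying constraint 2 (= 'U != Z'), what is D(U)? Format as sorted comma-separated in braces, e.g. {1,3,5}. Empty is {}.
Answer: {3,5}

Derivation:
Constraint 1 (U < Z) on D(U)={3,5,7} D(Z)={2,3,4,5,6,7}: U {3,5,7}->{3,5}; Z {2,3,4,5,6,7}->{4,5,6,7}
Constraint 2 (U != Z) on D(U)={3,5} D(Z)={4,5,6,7}: no change
So after constraint 2: D(U) = {3,5}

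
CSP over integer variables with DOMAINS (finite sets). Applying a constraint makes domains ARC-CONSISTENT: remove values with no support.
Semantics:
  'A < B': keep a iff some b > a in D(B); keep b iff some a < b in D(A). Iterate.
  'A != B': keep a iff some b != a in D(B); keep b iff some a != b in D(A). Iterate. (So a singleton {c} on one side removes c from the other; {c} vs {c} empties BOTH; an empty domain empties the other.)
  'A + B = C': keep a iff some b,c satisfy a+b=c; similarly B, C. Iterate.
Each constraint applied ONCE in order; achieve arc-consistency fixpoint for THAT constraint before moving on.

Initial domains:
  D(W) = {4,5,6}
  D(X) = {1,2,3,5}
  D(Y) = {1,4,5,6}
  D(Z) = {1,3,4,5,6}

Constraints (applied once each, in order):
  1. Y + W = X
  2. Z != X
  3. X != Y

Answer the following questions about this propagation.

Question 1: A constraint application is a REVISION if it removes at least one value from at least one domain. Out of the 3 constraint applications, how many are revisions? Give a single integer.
Answer: 2

Derivation:
Constraint 1 (Y + W = X) on D(Y)={1,4,5,6} D(W)={4,5,6} D(X)={1,2,3,5}: Y {1,4,5,6}->{1}; W {4,5,6}->{4}; X {1,2,3,5}->{5} => REVISION
Constraint 2 (Z != X) on D(Z)={1,3,4,5,6} D(X)={5}: Z {1,3,4,5,6}->{1,3,4,6} => REVISION
Constraint 3 (X != Y) on D(X)={5} D(Y)={1}: no change => not a revision
Total revisions = 2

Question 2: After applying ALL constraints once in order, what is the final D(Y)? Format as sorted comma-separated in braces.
Answer: {1}

Derivation:
Constraint 1 (Y + W = X) on D(Y)={1,4,5,6} D(W)={4,5,6} D(X)={1,2,3,5}: Y {1,4,5,6}->{1}; W {4,5,6}->{4}; X {1,2,3,5}->{5}
Constraint 2 (Z != X) on D(Z)={1,3,4,5,6} D(X)={5}: Z {1,3,4,5,6}->{1,3,4,6}
Constraint 3 (X != Y) on D(X)={5} D(Y)={1}: no change
So after all 3 constraints: D(Y) = {1}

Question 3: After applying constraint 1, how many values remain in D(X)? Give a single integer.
Constraint 1 (Y + W = X) on D(Y)={1,4,5,6} D(W)={4,5,6} D(X)={1,2,3,5}: Y {1,4,5,6}->{1}; W {4,5,6}->{4}; X {1,2,3,5}->{5}
So after constraint 1: D(X)={5}, size = 1

Answer: 1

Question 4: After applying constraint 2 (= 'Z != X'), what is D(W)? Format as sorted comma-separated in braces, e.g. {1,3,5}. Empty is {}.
Constraint 1 (Y + W = X) on D(Y)={1,4,5,6} D(W)={4,5,6} D(X)={1,2,3,5}: Y {1,4,5,6}->{1}; W {4,5,6}->{4}; X {1,2,3,5}->{5}
Constraint 2 (Z != X) on D(Z)={1,3,4,5,6} D(X)={5}: Z {1,3,4,5,6}->{1,3,4,6}
So after constraint 2: D(W) = {4}

Answer: {4}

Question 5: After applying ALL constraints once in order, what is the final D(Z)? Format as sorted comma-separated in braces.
Answer: {1,3,4,6}

Derivation:
Constraint 1 (Y + W = X) on D(Y)={1,4,5,6} D(W)={4,5,6} D(X)={1,2,3,5}: Y {1,4,5,6}->{1}; W {4,5,6}->{4}; X {1,2,3,5}->{5}
Constraint 2 (Z != X) on D(Z)={1,3,4,5,6} D(X)={5}: Z {1,3,4,5,6}->{1,3,4,6}
Constraint 3 (X != Y) on D(X)={5} D(Y)={1}: no change
So after all 3 constraints: D(Z) = {1,3,4,6}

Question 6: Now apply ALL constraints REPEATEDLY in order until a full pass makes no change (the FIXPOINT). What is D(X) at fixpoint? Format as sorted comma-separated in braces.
Answer: {5}

Derivation:
pass 0 (initial): D(X)={1,2,3,5}
pass 1: W {4,5,6}->{4}; X {1,2,3,5}->{5}; Y {1,4,5,6}->{1}; Z {1,3,4,5,6}->{1,3,4,6}
pass 2: no change
Fixpoint after 2 passes: D(X) = {5}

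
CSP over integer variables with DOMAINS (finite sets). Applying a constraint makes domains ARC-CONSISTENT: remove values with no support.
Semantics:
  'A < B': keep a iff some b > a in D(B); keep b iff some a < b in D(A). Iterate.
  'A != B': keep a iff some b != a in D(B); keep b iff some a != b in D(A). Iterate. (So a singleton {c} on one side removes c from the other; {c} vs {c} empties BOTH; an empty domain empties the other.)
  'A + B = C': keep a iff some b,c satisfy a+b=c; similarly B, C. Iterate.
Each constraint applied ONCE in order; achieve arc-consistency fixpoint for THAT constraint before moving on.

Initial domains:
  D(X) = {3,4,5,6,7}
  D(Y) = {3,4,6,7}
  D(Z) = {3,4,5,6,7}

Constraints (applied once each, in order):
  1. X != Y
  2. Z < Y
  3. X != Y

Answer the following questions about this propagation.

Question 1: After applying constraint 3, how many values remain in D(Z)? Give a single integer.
Constraint 1 (X != Y) on D(X)={3,4,5,6,7} D(Y)={3,4,6,7}: no change
Constraint 2 (Z < Y) on D(Z)={3,4,5,6,7} D(Y)={3,4,6,7}: Z {3,4,5,6,7}->{3,4,5,6}; Y {3,4,6,7}->{4,6,7}
Constraint 3 (X != Y) on D(X)={3,4,5,6,7} D(Y)={4,6,7}: no change
So after constraint 3: D(Z)={3,4,5,6}, size = 4

Answer: 4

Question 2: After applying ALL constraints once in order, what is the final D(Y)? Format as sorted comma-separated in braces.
Answer: {4,6,7}

Derivation:
Constraint 1 (X != Y) on D(X)={3,4,5,6,7} D(Y)={3,4,6,7}: no change
Constraint 2 (Z < Y) on D(Z)={3,4,5,6,7} D(Y)={3,4,6,7}: Z {3,4,5,6,7}->{3,4,5,6}; Y {3,4,6,7}->{4,6,7}
Constraint 3 (X != Y) on D(X)={3,4,5,6,7} D(Y)={4,6,7}: no change
So after all 3 constraints: D(Y) = {4,6,7}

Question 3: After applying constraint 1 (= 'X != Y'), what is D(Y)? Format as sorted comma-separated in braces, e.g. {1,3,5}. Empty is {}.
Answer: {3,4,6,7}

Derivation:
Constraint 1 (X != Y) on D(X)={3,4,5,6,7} D(Y)={3,4,6,7}: no change
So after constraint 1: D(Y) = {3,4,6,7}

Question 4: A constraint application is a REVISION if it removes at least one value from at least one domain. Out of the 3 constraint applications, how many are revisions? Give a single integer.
Constraint 1 (X != Y) on D(X)={3,4,5,6,7} D(Y)={3,4,6,7}: no change => not a revision
Constraint 2 (Z < Y) on D(Z)={3,4,5,6,7} D(Y)={3,4,6,7}: Z {3,4,5,6,7}->{3,4,5,6}; Y {3,4,6,7}->{4,6,7} => REVISION
Constraint 3 (X != Y) on D(X)={3,4,5,6,7} D(Y)={4,6,7}: no change => not a revision
Total revisions = 1

Answer: 1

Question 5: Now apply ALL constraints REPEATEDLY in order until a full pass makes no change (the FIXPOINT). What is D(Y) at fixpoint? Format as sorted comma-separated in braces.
Answer: {4,6,7}

Derivation:
pass 0 (initial): D(Y)={3,4,6,7}
pass 1: Y {3,4,6,7}->{4,6,7}; Z {3,4,5,6,7}->{3,4,5,6}
pass 2: no change
Fixpoint after 2 passes: D(Y) = {4,6,7}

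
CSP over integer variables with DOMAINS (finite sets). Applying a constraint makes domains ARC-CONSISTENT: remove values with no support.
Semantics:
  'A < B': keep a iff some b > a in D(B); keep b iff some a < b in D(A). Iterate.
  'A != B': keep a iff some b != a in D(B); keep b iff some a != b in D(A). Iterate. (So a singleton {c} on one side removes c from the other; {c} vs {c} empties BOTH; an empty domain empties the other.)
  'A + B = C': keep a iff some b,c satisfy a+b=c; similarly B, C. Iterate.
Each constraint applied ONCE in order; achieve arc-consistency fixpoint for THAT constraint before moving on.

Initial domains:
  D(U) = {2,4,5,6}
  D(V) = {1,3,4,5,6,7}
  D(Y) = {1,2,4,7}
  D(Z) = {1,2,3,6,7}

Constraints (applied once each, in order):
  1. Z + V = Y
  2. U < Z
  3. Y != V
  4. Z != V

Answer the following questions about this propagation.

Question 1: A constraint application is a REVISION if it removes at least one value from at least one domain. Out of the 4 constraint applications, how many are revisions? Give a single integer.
Constraint 1 (Z + V = Y) on D(Z)={1,2,3,6,7} D(V)={1,3,4,5,6,7} D(Y)={1,2,4,7}: Z {1,2,3,6,7}->{1,2,3,6}; V {1,3,4,5,6,7}->{1,3,4,5,6}; Y {1,2,4,7}->{2,4,7} => REVISION
Constraint 2 (U < Z) on D(U)={2,4,5,6} D(Z)={1,2,3,6}: U {2,4,5,6}->{2,4,5}; Z {1,2,3,6}->{3,6} => REVISION
Constraint 3 (Y != V) on D(Y)={2,4,7} D(V)={1,3,4,5,6}: no change => not a revision
Constraint 4 (Z != V) on D(Z)={3,6} D(V)={1,3,4,5,6}: no change => not a revision
Total revisions = 2

Answer: 2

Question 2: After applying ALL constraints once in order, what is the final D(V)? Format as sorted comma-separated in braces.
Answer: {1,3,4,5,6}

Derivation:
Constraint 1 (Z + V = Y) on D(Z)={1,2,3,6,7} D(V)={1,3,4,5,6,7} D(Y)={1,2,4,7}: Z {1,2,3,6,7}->{1,2,3,6}; V {1,3,4,5,6,7}->{1,3,4,5,6}; Y {1,2,4,7}->{2,4,7}
Constraint 2 (U < Z) on D(U)={2,4,5,6} D(Z)={1,2,3,6}: U {2,4,5,6}->{2,4,5}; Z {1,2,3,6}->{3,6}
Constraint 3 (Y != V) on D(Y)={2,4,7} D(V)={1,3,4,5,6}: no change
Constraint 4 (Z != V) on D(Z)={3,6} D(V)={1,3,4,5,6}: no change
So after all 4 constraints: D(V) = {1,3,4,5,6}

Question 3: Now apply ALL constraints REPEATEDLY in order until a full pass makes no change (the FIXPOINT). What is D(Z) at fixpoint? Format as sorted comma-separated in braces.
Answer: {3,6}

Derivation:
pass 0 (initial): D(Z)={1,2,3,6,7}
pass 1: U {2,4,5,6}->{2,4,5}; V {1,3,4,5,6,7}->{1,3,4,5,6}; Y {1,2,4,7}->{2,4,7}; Z {1,2,3,6,7}->{3,6}
pass 2: V {1,3,4,5,6}->{1,4}; Y {2,4,7}->{4,7}
pass 3: no change
Fixpoint after 3 passes: D(Z) = {3,6}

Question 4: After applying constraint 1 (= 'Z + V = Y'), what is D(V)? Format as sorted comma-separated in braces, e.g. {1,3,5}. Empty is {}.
Constraint 1 (Z + V = Y) on D(Z)={1,2,3,6,7} D(V)={1,3,4,5,6,7} D(Y)={1,2,4,7}: Z {1,2,3,6,7}->{1,2,3,6}; V {1,3,4,5,6,7}->{1,3,4,5,6}; Y {1,2,4,7}->{2,4,7}
So after constraint 1: D(V) = {1,3,4,5,6}

Answer: {1,3,4,5,6}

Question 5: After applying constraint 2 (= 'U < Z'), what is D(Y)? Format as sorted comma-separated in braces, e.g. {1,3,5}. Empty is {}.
Constraint 1 (Z + V = Y) on D(Z)={1,2,3,6,7} D(V)={1,3,4,5,6,7} D(Y)={1,2,4,7}: Z {1,2,3,6,7}->{1,2,3,6}; V {1,3,4,5,6,7}->{1,3,4,5,6}; Y {1,2,4,7}->{2,4,7}
Constraint 2 (U < Z) on D(U)={2,4,5,6} D(Z)={1,2,3,6}: U {2,4,5,6}->{2,4,5}; Z {1,2,3,6}->{3,6}
So after constraint 2: D(Y) = {2,4,7}

Answer: {2,4,7}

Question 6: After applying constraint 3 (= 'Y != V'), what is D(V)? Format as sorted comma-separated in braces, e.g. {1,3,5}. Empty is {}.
Constraint 1 (Z + V = Y) on D(Z)={1,2,3,6,7} D(V)={1,3,4,5,6,7} D(Y)={1,2,4,7}: Z {1,2,3,6,7}->{1,2,3,6}; V {1,3,4,5,6,7}->{1,3,4,5,6}; Y {1,2,4,7}->{2,4,7}
Constraint 2 (U < Z) on D(U)={2,4,5,6} D(Z)={1,2,3,6}: U {2,4,5,6}->{2,4,5}; Z {1,2,3,6}->{3,6}
Constraint 3 (Y != V) on D(Y)={2,4,7} D(V)={1,3,4,5,6}: no change
So after constraint 3: D(V) = {1,3,4,5,6}

Answer: {1,3,4,5,6}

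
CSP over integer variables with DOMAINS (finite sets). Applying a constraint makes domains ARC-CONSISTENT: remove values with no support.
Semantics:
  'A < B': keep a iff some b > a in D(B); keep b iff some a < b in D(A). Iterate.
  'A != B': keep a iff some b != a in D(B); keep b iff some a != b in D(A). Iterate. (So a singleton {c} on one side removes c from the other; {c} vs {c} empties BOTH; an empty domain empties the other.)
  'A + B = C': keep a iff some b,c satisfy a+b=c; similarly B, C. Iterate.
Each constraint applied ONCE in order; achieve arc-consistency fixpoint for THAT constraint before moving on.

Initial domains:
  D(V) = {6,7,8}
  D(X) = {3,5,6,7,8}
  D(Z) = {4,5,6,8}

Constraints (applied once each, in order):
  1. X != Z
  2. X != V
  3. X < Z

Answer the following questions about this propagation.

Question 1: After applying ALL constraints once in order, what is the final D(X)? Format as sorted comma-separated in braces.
Answer: {3,5,6,7}

Derivation:
Constraint 1 (X != Z) on D(X)={3,5,6,7,8} D(Z)={4,5,6,8}: no change
Constraint 2 (X != V) on D(X)={3,5,6,7,8} D(V)={6,7,8}: no change
Constraint 3 (X < Z) on D(X)={3,5,6,7,8} D(Z)={4,5,6,8}: X {3,5,6,7,8}->{3,5,6,7}
So after all 3 constraints: D(X) = {3,5,6,7}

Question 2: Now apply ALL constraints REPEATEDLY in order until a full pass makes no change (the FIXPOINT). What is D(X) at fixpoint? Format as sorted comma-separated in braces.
pass 0 (initial): D(X)={3,5,6,7,8}
pass 1: X {3,5,6,7,8}->{3,5,6,7}
pass 2: no change
Fixpoint after 2 passes: D(X) = {3,5,6,7}

Answer: {3,5,6,7}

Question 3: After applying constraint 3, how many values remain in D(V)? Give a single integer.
Constraint 1 (X != Z) on D(X)={3,5,6,7,8} D(Z)={4,5,6,8}: no change
Constraint 2 (X != V) on D(X)={3,5,6,7,8} D(V)={6,7,8}: no change
Constraint 3 (X < Z) on D(X)={3,5,6,7,8} D(Z)={4,5,6,8}: X {3,5,6,7,8}->{3,5,6,7}
So after constraint 3: D(V)={6,7,8}, size = 3

Answer: 3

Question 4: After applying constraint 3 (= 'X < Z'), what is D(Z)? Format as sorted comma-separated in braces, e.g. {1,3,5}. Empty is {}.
Answer: {4,5,6,8}

Derivation:
Constraint 1 (X != Z) on D(X)={3,5,6,7,8} D(Z)={4,5,6,8}: no change
Constraint 2 (X != V) on D(X)={3,5,6,7,8} D(V)={6,7,8}: no change
Constraint 3 (X < Z) on D(X)={3,5,6,7,8} D(Z)={4,5,6,8}: X {3,5,6,7,8}->{3,5,6,7}
So after constraint 3: D(Z) = {4,5,6,8}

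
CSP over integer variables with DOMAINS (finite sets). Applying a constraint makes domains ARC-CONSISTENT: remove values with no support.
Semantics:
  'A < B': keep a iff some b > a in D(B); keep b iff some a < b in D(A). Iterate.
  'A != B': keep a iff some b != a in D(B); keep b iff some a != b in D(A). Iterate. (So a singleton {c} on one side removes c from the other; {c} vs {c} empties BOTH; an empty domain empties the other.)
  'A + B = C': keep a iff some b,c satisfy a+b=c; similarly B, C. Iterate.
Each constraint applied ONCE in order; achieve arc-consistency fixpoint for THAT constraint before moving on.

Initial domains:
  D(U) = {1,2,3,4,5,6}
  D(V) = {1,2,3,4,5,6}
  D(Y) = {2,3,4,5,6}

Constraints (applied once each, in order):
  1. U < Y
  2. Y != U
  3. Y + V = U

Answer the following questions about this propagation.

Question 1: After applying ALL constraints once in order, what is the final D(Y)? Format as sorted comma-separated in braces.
Constraint 1 (U < Y) on D(U)={1,2,3,4,5,6} D(Y)={2,3,4,5,6}: U {1,2,3,4,5,6}->{1,2,3,4,5}
Constraint 2 (Y != U) on D(Y)={2,3,4,5,6} D(U)={1,2,3,4,5}: no change
Constraint 3 (Y + V = U) on D(Y)={2,3,4,5,6} D(V)={1,2,3,4,5,6} D(U)={1,2,3,4,5}: Y {2,3,4,5,6}->{2,3,4}; V {1,2,3,4,5,6}->{1,2,3}; U {1,2,3,4,5}->{3,4,5}
So after all 3 constraints: D(Y) = {2,3,4}

Answer: {2,3,4}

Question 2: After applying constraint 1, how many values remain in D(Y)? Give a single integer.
Answer: 5

Derivation:
Constraint 1 (U < Y) on D(U)={1,2,3,4,5,6} D(Y)={2,3,4,5,6}: U {1,2,3,4,5,6}->{1,2,3,4,5}
So after constraint 1: D(Y)={2,3,4,5,6}, size = 5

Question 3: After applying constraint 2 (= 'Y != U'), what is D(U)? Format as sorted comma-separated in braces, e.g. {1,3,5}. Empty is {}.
Answer: {1,2,3,4,5}

Derivation:
Constraint 1 (U < Y) on D(U)={1,2,3,4,5,6} D(Y)={2,3,4,5,6}: U {1,2,3,4,5,6}->{1,2,3,4,5}
Constraint 2 (Y != U) on D(Y)={2,3,4,5,6} D(U)={1,2,3,4,5}: no change
So after constraint 2: D(U) = {1,2,3,4,5}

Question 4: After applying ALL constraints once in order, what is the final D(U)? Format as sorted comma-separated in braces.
Answer: {3,4,5}

Derivation:
Constraint 1 (U < Y) on D(U)={1,2,3,4,5,6} D(Y)={2,3,4,5,6}: U {1,2,3,4,5,6}->{1,2,3,4,5}
Constraint 2 (Y != U) on D(Y)={2,3,4,5,6} D(U)={1,2,3,4,5}: no change
Constraint 3 (Y + V = U) on D(Y)={2,3,4,5,6} D(V)={1,2,3,4,5,6} D(U)={1,2,3,4,5}: Y {2,3,4,5,6}->{2,3,4}; V {1,2,3,4,5,6}->{1,2,3}; U {1,2,3,4,5}->{3,4,5}
So after all 3 constraints: D(U) = {3,4,5}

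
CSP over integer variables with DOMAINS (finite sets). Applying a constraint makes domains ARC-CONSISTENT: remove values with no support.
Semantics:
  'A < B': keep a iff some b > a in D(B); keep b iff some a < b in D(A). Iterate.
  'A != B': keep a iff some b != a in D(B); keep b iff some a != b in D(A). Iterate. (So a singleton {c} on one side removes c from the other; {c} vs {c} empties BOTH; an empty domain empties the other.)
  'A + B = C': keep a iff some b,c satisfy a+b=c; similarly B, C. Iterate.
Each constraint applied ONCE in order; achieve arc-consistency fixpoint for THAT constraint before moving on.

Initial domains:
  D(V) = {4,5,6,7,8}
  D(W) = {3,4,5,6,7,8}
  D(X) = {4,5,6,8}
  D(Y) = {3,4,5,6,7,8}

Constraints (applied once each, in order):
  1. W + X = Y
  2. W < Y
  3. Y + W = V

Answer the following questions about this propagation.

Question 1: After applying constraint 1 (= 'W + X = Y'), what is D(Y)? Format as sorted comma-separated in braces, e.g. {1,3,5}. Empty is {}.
Constraint 1 (W + X = Y) on D(W)={3,4,5,6,7,8} D(X)={4,5,6,8} D(Y)={3,4,5,6,7,8}: W {3,4,5,6,7,8}->{3,4}; X {4,5,6,8}->{4,5}; Y {3,4,5,6,7,8}->{7,8}
So after constraint 1: D(Y) = {7,8}

Answer: {7,8}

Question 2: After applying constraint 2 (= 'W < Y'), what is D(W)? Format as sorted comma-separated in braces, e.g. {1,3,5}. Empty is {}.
Answer: {3,4}

Derivation:
Constraint 1 (W + X = Y) on D(W)={3,4,5,6,7,8} D(X)={4,5,6,8} D(Y)={3,4,5,6,7,8}: W {3,4,5,6,7,8}->{3,4}; X {4,5,6,8}->{4,5}; Y {3,4,5,6,7,8}->{7,8}
Constraint 2 (W < Y) on D(W)={3,4} D(Y)={7,8}: no change
So after constraint 2: D(W) = {3,4}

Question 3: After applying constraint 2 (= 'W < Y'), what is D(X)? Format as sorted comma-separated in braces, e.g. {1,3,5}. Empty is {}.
Answer: {4,5}

Derivation:
Constraint 1 (W + X = Y) on D(W)={3,4,5,6,7,8} D(X)={4,5,6,8} D(Y)={3,4,5,6,7,8}: W {3,4,5,6,7,8}->{3,4}; X {4,5,6,8}->{4,5}; Y {3,4,5,6,7,8}->{7,8}
Constraint 2 (W < Y) on D(W)={3,4} D(Y)={7,8}: no change
So after constraint 2: D(X) = {4,5}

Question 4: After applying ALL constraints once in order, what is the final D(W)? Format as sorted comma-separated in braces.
Answer: {}

Derivation:
Constraint 1 (W + X = Y) on D(W)={3,4,5,6,7,8} D(X)={4,5,6,8} D(Y)={3,4,5,6,7,8}: W {3,4,5,6,7,8}->{3,4}; X {4,5,6,8}->{4,5}; Y {3,4,5,6,7,8}->{7,8}
Constraint 2 (W < Y) on D(W)={3,4} D(Y)={7,8}: no change
Constraint 3 (Y + W = V) on D(Y)={7,8} D(W)={3,4} D(V)={4,5,6,7,8}: Y {7,8}->{}; W {3,4}->{}; V {4,5,6,7,8}->{}
So after all 3 constraints: D(W) = {}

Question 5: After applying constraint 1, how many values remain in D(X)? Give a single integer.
Answer: 2

Derivation:
Constraint 1 (W + X = Y) on D(W)={3,4,5,6,7,8} D(X)={4,5,6,8} D(Y)={3,4,5,6,7,8}: W {3,4,5,6,7,8}->{3,4}; X {4,5,6,8}->{4,5}; Y {3,4,5,6,7,8}->{7,8}
So after constraint 1: D(X)={4,5}, size = 2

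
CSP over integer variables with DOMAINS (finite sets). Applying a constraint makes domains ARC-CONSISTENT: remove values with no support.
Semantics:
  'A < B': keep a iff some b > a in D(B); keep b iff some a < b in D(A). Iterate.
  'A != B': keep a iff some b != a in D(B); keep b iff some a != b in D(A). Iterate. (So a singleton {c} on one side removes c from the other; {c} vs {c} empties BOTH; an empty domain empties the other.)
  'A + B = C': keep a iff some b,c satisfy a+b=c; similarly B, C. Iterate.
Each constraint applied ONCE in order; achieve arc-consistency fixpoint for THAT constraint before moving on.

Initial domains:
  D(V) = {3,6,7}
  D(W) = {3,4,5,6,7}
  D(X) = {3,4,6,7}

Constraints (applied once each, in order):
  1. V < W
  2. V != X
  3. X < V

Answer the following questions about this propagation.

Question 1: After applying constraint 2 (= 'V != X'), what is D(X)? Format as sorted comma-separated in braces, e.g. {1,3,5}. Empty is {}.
Answer: {3,4,6,7}

Derivation:
Constraint 1 (V < W) on D(V)={3,6,7} D(W)={3,4,5,6,7}: V {3,6,7}->{3,6}; W {3,4,5,6,7}->{4,5,6,7}
Constraint 2 (V != X) on D(V)={3,6} D(X)={3,4,6,7}: no change
So after constraint 2: D(X) = {3,4,6,7}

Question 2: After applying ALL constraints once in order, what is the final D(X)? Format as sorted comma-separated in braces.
Answer: {3,4}

Derivation:
Constraint 1 (V < W) on D(V)={3,6,7} D(W)={3,4,5,6,7}: V {3,6,7}->{3,6}; W {3,4,5,6,7}->{4,5,6,7}
Constraint 2 (V != X) on D(V)={3,6} D(X)={3,4,6,7}: no change
Constraint 3 (X < V) on D(X)={3,4,6,7} D(V)={3,6}: X {3,4,6,7}->{3,4}; V {3,6}->{6}
So after all 3 constraints: D(X) = {3,4}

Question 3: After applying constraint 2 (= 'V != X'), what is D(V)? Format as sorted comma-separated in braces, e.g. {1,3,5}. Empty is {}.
Answer: {3,6}

Derivation:
Constraint 1 (V < W) on D(V)={3,6,7} D(W)={3,4,5,6,7}: V {3,6,7}->{3,6}; W {3,4,5,6,7}->{4,5,6,7}
Constraint 2 (V != X) on D(V)={3,6} D(X)={3,4,6,7}: no change
So after constraint 2: D(V) = {3,6}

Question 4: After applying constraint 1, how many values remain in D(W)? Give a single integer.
Constraint 1 (V < W) on D(V)={3,6,7} D(W)={3,4,5,6,7}: V {3,6,7}->{3,6}; W {3,4,5,6,7}->{4,5,6,7}
So after constraint 1: D(W)={4,5,6,7}, size = 4

Answer: 4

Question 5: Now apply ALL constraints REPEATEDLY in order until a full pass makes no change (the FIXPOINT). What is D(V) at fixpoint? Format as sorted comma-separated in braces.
Answer: {6}

Derivation:
pass 0 (initial): D(V)={3,6,7}
pass 1: V {3,6,7}->{6}; W {3,4,5,6,7}->{4,5,6,7}; X {3,4,6,7}->{3,4}
pass 2: W {4,5,6,7}->{7}
pass 3: no change
Fixpoint after 3 passes: D(V) = {6}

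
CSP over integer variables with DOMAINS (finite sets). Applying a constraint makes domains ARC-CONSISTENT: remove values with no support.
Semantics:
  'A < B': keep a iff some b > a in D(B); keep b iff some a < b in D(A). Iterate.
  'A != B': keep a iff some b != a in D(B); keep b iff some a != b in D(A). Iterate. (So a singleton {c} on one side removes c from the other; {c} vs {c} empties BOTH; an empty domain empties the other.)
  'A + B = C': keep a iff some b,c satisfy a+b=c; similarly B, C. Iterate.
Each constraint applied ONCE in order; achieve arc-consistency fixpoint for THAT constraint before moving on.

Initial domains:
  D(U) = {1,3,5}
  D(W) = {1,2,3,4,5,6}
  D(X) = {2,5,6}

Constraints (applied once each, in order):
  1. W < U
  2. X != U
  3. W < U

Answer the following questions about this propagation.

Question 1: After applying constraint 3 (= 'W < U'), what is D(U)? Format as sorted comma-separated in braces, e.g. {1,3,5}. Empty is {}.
Answer: {3,5}

Derivation:
Constraint 1 (W < U) on D(W)={1,2,3,4,5,6} D(U)={1,3,5}: W {1,2,3,4,5,6}->{1,2,3,4}; U {1,3,5}->{3,5}
Constraint 2 (X != U) on D(X)={2,5,6} D(U)={3,5}: no change
Constraint 3 (W < U) on D(W)={1,2,3,4} D(U)={3,5}: no change
So after constraint 3: D(U) = {3,5}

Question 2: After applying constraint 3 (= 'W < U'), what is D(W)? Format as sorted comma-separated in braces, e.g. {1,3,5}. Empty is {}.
Answer: {1,2,3,4}

Derivation:
Constraint 1 (W < U) on D(W)={1,2,3,4,5,6} D(U)={1,3,5}: W {1,2,3,4,5,6}->{1,2,3,4}; U {1,3,5}->{3,5}
Constraint 2 (X != U) on D(X)={2,5,6} D(U)={3,5}: no change
Constraint 3 (W < U) on D(W)={1,2,3,4} D(U)={3,5}: no change
So after constraint 3: D(W) = {1,2,3,4}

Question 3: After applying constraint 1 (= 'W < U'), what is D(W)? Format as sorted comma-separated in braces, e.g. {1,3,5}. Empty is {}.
Constraint 1 (W < U) on D(W)={1,2,3,4,5,6} D(U)={1,3,5}: W {1,2,3,4,5,6}->{1,2,3,4}; U {1,3,5}->{3,5}
So after constraint 1: D(W) = {1,2,3,4}

Answer: {1,2,3,4}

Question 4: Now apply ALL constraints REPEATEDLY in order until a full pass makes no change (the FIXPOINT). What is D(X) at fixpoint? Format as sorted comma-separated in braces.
pass 0 (initial): D(X)={2,5,6}
pass 1: U {1,3,5}->{3,5}; W {1,2,3,4,5,6}->{1,2,3,4}
pass 2: no change
Fixpoint after 2 passes: D(X) = {2,5,6}

Answer: {2,5,6}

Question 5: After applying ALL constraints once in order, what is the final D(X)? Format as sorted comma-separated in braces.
Answer: {2,5,6}

Derivation:
Constraint 1 (W < U) on D(W)={1,2,3,4,5,6} D(U)={1,3,5}: W {1,2,3,4,5,6}->{1,2,3,4}; U {1,3,5}->{3,5}
Constraint 2 (X != U) on D(X)={2,5,6} D(U)={3,5}: no change
Constraint 3 (W < U) on D(W)={1,2,3,4} D(U)={3,5}: no change
So after all 3 constraints: D(X) = {2,5,6}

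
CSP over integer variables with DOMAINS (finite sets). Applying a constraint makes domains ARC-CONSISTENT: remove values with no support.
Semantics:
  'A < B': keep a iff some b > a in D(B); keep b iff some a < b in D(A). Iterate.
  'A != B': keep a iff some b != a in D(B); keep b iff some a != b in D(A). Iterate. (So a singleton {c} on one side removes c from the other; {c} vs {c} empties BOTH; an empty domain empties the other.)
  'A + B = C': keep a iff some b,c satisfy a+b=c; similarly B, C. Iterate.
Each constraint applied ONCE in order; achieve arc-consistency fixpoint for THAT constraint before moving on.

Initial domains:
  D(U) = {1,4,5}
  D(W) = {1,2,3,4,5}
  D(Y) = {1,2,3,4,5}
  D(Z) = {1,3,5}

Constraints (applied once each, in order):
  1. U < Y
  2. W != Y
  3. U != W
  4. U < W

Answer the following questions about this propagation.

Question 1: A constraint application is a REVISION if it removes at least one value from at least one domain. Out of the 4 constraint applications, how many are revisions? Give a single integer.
Constraint 1 (U < Y) on D(U)={1,4,5} D(Y)={1,2,3,4,5}: U {1,4,5}->{1,4}; Y {1,2,3,4,5}->{2,3,4,5} => REVISION
Constraint 2 (W != Y) on D(W)={1,2,3,4,5} D(Y)={2,3,4,5}: no change => not a revision
Constraint 3 (U != W) on D(U)={1,4} D(W)={1,2,3,4,5}: no change => not a revision
Constraint 4 (U < W) on D(U)={1,4} D(W)={1,2,3,4,5}: W {1,2,3,4,5}->{2,3,4,5} => REVISION
Total revisions = 2

Answer: 2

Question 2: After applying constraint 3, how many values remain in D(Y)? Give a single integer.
Answer: 4

Derivation:
Constraint 1 (U < Y) on D(U)={1,4,5} D(Y)={1,2,3,4,5}: U {1,4,5}->{1,4}; Y {1,2,3,4,5}->{2,3,4,5}
Constraint 2 (W != Y) on D(W)={1,2,3,4,5} D(Y)={2,3,4,5}: no change
Constraint 3 (U != W) on D(U)={1,4} D(W)={1,2,3,4,5}: no change
So after constraint 3: D(Y)={2,3,4,5}, size = 4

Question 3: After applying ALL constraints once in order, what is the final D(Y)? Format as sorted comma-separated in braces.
Answer: {2,3,4,5}

Derivation:
Constraint 1 (U < Y) on D(U)={1,4,5} D(Y)={1,2,3,4,5}: U {1,4,5}->{1,4}; Y {1,2,3,4,5}->{2,3,4,5}
Constraint 2 (W != Y) on D(W)={1,2,3,4,5} D(Y)={2,3,4,5}: no change
Constraint 3 (U != W) on D(U)={1,4} D(W)={1,2,3,4,5}: no change
Constraint 4 (U < W) on D(U)={1,4} D(W)={1,2,3,4,5}: W {1,2,3,4,5}->{2,3,4,5}
So after all 4 constraints: D(Y) = {2,3,4,5}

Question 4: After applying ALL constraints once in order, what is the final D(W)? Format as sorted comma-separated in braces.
Constraint 1 (U < Y) on D(U)={1,4,5} D(Y)={1,2,3,4,5}: U {1,4,5}->{1,4}; Y {1,2,3,4,5}->{2,3,4,5}
Constraint 2 (W != Y) on D(W)={1,2,3,4,5} D(Y)={2,3,4,5}: no change
Constraint 3 (U != W) on D(U)={1,4} D(W)={1,2,3,4,5}: no change
Constraint 4 (U < W) on D(U)={1,4} D(W)={1,2,3,4,5}: W {1,2,3,4,5}->{2,3,4,5}
So after all 4 constraints: D(W) = {2,3,4,5}

Answer: {2,3,4,5}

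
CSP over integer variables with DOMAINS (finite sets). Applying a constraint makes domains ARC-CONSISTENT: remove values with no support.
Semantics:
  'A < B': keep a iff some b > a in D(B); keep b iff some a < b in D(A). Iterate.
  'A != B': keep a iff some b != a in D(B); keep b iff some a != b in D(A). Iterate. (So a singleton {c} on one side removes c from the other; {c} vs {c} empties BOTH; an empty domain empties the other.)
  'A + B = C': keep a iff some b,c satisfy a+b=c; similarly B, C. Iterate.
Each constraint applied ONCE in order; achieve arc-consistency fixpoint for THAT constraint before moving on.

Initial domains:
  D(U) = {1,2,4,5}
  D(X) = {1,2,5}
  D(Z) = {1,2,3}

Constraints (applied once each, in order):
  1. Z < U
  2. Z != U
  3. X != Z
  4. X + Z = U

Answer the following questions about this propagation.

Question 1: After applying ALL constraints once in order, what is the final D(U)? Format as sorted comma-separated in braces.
Answer: {2,4,5}

Derivation:
Constraint 1 (Z < U) on D(Z)={1,2,3} D(U)={1,2,4,5}: U {1,2,4,5}->{2,4,5}
Constraint 2 (Z != U) on D(Z)={1,2,3} D(U)={2,4,5}: no change
Constraint 3 (X != Z) on D(X)={1,2,5} D(Z)={1,2,3}: no change
Constraint 4 (X + Z = U) on D(X)={1,2,5} D(Z)={1,2,3} D(U)={2,4,5}: X {1,2,5}->{1,2}
So after all 4 constraints: D(U) = {2,4,5}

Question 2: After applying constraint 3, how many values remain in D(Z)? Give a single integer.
Constraint 1 (Z < U) on D(Z)={1,2,3} D(U)={1,2,4,5}: U {1,2,4,5}->{2,4,5}
Constraint 2 (Z != U) on D(Z)={1,2,3} D(U)={2,4,5}: no change
Constraint 3 (X != Z) on D(X)={1,2,5} D(Z)={1,2,3}: no change
So after constraint 3: D(Z)={1,2,3}, size = 3

Answer: 3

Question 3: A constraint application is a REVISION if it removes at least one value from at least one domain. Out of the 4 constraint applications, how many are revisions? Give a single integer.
Answer: 2

Derivation:
Constraint 1 (Z < U) on D(Z)={1,2,3} D(U)={1,2,4,5}: U {1,2,4,5}->{2,4,5} => REVISION
Constraint 2 (Z != U) on D(Z)={1,2,3} D(U)={2,4,5}: no change => not a revision
Constraint 3 (X != Z) on D(X)={1,2,5} D(Z)={1,2,3}: no change => not a revision
Constraint 4 (X + Z = U) on D(X)={1,2,5} D(Z)={1,2,3} D(U)={2,4,5}: X {1,2,5}->{1,2} => REVISION
Total revisions = 2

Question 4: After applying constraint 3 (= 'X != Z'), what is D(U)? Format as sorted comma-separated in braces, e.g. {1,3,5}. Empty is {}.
Answer: {2,4,5}

Derivation:
Constraint 1 (Z < U) on D(Z)={1,2,3} D(U)={1,2,4,5}: U {1,2,4,5}->{2,4,5}
Constraint 2 (Z != U) on D(Z)={1,2,3} D(U)={2,4,5}: no change
Constraint 3 (X != Z) on D(X)={1,2,5} D(Z)={1,2,3}: no change
So after constraint 3: D(U) = {2,4,5}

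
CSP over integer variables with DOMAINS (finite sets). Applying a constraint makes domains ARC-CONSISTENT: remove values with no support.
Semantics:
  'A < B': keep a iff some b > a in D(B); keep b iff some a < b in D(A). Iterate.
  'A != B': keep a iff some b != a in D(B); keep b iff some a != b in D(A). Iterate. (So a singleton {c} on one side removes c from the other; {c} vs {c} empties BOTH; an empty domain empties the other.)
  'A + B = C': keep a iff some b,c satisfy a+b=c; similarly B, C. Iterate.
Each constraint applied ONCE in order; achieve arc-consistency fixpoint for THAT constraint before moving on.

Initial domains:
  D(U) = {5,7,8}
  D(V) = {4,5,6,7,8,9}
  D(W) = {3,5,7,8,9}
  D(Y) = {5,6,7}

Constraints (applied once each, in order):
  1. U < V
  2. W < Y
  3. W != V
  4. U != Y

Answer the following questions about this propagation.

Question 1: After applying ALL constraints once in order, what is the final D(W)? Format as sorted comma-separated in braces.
Answer: {3,5}

Derivation:
Constraint 1 (U < V) on D(U)={5,7,8} D(V)={4,5,6,7,8,9}: V {4,5,6,7,8,9}->{6,7,8,9}
Constraint 2 (W < Y) on D(W)={3,5,7,8,9} D(Y)={5,6,7}: W {3,5,7,8,9}->{3,5}
Constraint 3 (W != V) on D(W)={3,5} D(V)={6,7,8,9}: no change
Constraint 4 (U != Y) on D(U)={5,7,8} D(Y)={5,6,7}: no change
So after all 4 constraints: D(W) = {3,5}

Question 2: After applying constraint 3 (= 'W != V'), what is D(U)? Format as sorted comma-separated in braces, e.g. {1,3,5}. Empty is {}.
Answer: {5,7,8}

Derivation:
Constraint 1 (U < V) on D(U)={5,7,8} D(V)={4,5,6,7,8,9}: V {4,5,6,7,8,9}->{6,7,8,9}
Constraint 2 (W < Y) on D(W)={3,5,7,8,9} D(Y)={5,6,7}: W {3,5,7,8,9}->{3,5}
Constraint 3 (W != V) on D(W)={3,5} D(V)={6,7,8,9}: no change
So after constraint 3: D(U) = {5,7,8}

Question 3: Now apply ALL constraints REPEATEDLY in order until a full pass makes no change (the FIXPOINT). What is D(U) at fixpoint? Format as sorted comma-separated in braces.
pass 0 (initial): D(U)={5,7,8}
pass 1: V {4,5,6,7,8,9}->{6,7,8,9}; W {3,5,7,8,9}->{3,5}
pass 2: no change
Fixpoint after 2 passes: D(U) = {5,7,8}

Answer: {5,7,8}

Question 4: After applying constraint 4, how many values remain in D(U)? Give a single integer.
Answer: 3

Derivation:
Constraint 1 (U < V) on D(U)={5,7,8} D(V)={4,5,6,7,8,9}: V {4,5,6,7,8,9}->{6,7,8,9}
Constraint 2 (W < Y) on D(W)={3,5,7,8,9} D(Y)={5,6,7}: W {3,5,7,8,9}->{3,5}
Constraint 3 (W != V) on D(W)={3,5} D(V)={6,7,8,9}: no change
Constraint 4 (U != Y) on D(U)={5,7,8} D(Y)={5,6,7}: no change
So after constraint 4: D(U)={5,7,8}, size = 3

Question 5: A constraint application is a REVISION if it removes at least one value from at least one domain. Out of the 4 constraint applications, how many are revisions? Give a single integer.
Answer: 2

Derivation:
Constraint 1 (U < V) on D(U)={5,7,8} D(V)={4,5,6,7,8,9}: V {4,5,6,7,8,9}->{6,7,8,9} => REVISION
Constraint 2 (W < Y) on D(W)={3,5,7,8,9} D(Y)={5,6,7}: W {3,5,7,8,9}->{3,5} => REVISION
Constraint 3 (W != V) on D(W)={3,5} D(V)={6,7,8,9}: no change => not a revision
Constraint 4 (U != Y) on D(U)={5,7,8} D(Y)={5,6,7}: no change => not a revision
Total revisions = 2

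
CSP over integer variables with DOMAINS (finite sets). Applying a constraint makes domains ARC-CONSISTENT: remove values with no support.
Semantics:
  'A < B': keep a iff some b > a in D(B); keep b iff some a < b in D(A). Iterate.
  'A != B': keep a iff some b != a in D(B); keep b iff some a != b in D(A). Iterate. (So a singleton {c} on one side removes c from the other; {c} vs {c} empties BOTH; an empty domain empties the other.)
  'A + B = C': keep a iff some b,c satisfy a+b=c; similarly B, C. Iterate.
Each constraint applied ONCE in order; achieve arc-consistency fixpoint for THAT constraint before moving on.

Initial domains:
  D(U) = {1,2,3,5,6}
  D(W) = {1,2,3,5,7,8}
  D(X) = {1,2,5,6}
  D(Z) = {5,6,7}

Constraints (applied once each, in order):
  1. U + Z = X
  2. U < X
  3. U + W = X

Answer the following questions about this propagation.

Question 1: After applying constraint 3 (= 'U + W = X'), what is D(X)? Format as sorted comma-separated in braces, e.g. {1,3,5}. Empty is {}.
Constraint 1 (U + Z = X) on D(U)={1,2,3,5,6} D(Z)={5,6,7} D(X)={1,2,5,6}: U {1,2,3,5,6}->{1}; Z {5,6,7}->{5}; X {1,2,5,6}->{6}
Constraint 2 (U < X) on D(U)={1} D(X)={6}: no change
Constraint 3 (U + W = X) on D(U)={1} D(W)={1,2,3,5,7,8} D(X)={6}: W {1,2,3,5,7,8}->{5}
So after constraint 3: D(X) = {6}

Answer: {6}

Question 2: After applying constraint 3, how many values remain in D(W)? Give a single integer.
Constraint 1 (U + Z = X) on D(U)={1,2,3,5,6} D(Z)={5,6,7} D(X)={1,2,5,6}: U {1,2,3,5,6}->{1}; Z {5,6,7}->{5}; X {1,2,5,6}->{6}
Constraint 2 (U < X) on D(U)={1} D(X)={6}: no change
Constraint 3 (U + W = X) on D(U)={1} D(W)={1,2,3,5,7,8} D(X)={6}: W {1,2,3,5,7,8}->{5}
So after constraint 3: D(W)={5}, size = 1

Answer: 1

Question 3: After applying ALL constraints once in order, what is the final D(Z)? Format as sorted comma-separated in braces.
Answer: {5}

Derivation:
Constraint 1 (U + Z = X) on D(U)={1,2,3,5,6} D(Z)={5,6,7} D(X)={1,2,5,6}: U {1,2,3,5,6}->{1}; Z {5,6,7}->{5}; X {1,2,5,6}->{6}
Constraint 2 (U < X) on D(U)={1} D(X)={6}: no change
Constraint 3 (U + W = X) on D(U)={1} D(W)={1,2,3,5,7,8} D(X)={6}: W {1,2,3,5,7,8}->{5}
So after all 3 constraints: D(Z) = {5}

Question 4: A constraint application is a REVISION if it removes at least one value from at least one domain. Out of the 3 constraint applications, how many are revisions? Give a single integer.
Constraint 1 (U + Z = X) on D(U)={1,2,3,5,6} D(Z)={5,6,7} D(X)={1,2,5,6}: U {1,2,3,5,6}->{1}; Z {5,6,7}->{5}; X {1,2,5,6}->{6} => REVISION
Constraint 2 (U < X) on D(U)={1} D(X)={6}: no change => not a revision
Constraint 3 (U + W = X) on D(U)={1} D(W)={1,2,3,5,7,8} D(X)={6}: W {1,2,3,5,7,8}->{5} => REVISION
Total revisions = 2

Answer: 2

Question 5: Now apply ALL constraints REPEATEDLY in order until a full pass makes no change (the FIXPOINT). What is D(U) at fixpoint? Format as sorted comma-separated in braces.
pass 0 (initial): D(U)={1,2,3,5,6}
pass 1: U {1,2,3,5,6}->{1}; W {1,2,3,5,7,8}->{5}; X {1,2,5,6}->{6}; Z {5,6,7}->{5}
pass 2: no change
Fixpoint after 2 passes: D(U) = {1}

Answer: {1}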